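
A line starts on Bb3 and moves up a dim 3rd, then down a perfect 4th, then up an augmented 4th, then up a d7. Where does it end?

Cbb5

Bb3 up a diminished third → Dbb4 (2 semitones).
Dbb4 down a perfect fourth → Abb3 (5 semitones).
Up an augmented fourth from Abb3: Db4 (6 semitones up).
Db4 up a diminished seventh → Cbb5 (9 semitones).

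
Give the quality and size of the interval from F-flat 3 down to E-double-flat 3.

major second

Descending from Fb3 to Ebb3 is the same interval as ascending Ebb3 to Fb3.
E to F spans two letter names (E-F), so the interval is some kind of second.
The major second spans 2 semitones, and Ebb3 to Fb3 is exactly 2 semitones — so this is a major second.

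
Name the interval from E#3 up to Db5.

doubly diminished fourteenth

E to D spans seven letter names (E-F-G-A-B-C-D), plus an octave, so the interval is some kind of fourteenth.
The major fourteenth is 23 semitones; here we have 20, three semitones narrower: doubly diminished.
(Equivalently, a compound doubly diminished seventh: a doubly diminished seventh plus an octave.)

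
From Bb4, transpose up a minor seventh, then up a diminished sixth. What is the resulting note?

A minor seventh up from Bb4 is Ab5.
Up a diminished sixth from Ab5: Fbb6 (7 semitones up).

Fbb6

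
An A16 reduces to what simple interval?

Subtracting seven from the interval number removes an octave: 16 − 14 = 2.
So an augmented sixteenth is 2 octaves plus an augmented second. The quality is unchanged.

augmented second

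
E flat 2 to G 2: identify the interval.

M3

E to G spans three letter names (E-F-G), so the interval is some kind of third.
Eb2 to G2 is 4 semitones, matching the major third exactly, so the quality is major.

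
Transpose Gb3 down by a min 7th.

Ab2

The seventh takes the letter from G down to A.
Moving 10 semitones down from Gb3 (the size of a minor seventh) reaches Ab2.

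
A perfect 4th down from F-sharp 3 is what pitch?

C-sharp 3

The fourth takes the letter from F down to C.
A perfect fourth is 5 semitones; 5 semitones down from F#3 gives C#3.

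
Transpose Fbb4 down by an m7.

Gbb3

Seven letter names down from F: G.
Moving 10 semitones down from Fbb4 (the size of a minor seventh) reaches Gbb3.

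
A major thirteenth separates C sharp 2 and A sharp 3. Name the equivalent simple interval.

major 6th

Subtracting seven from the interval number removes an octave: 13 − 7 = 6.
So a major thirteenth is an octave plus a major sixth. The quality is unchanged.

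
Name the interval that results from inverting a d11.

augmented fifth

First reduce the compound diminished eleventh to its simple form, a diminished fourth.
Interval numbers invert to sum to nine: 4 + 5 = 9, so a fourth inverts to a fifth.
Quality inverts too: diminished becomes augmented. That makes the inversion an augmented fifth.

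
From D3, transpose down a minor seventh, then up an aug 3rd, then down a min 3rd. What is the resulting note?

E##2

Down a minor seventh from D3: E2 (10 semitones down).
Up an augmented third from E2: G##2 (5 semitones up).
G##2 down a minor third → E##2 (3 semitones).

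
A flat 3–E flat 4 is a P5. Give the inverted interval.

Inverted interval numbers add to nine, so a fifth pairs with a fourth (5 + 4 = 9).
Quality inverts too: perfect stays perfect. That makes the inversion a perfect fourth.

perfect fourth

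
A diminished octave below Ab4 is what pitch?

For an octave the letter name doesn't change: still A, an octave down.
A diminished octave spans 11 semitones, so from Ab4 the target pitch is A3.

A3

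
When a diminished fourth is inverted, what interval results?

Inverted interval numbers add to nine, so a fourth pairs with a fifth (4 + 5 = 9).
And diminished becomes augmented under inversion, so we get an augmented fifth.

A5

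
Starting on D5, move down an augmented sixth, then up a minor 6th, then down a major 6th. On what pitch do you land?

Fbb4

Down an augmented sixth from D5: Fb4 (10 semitones down).
A minor sixth up from Fb4 is Dbb5.
A major sixth down from Dbb5 is Fbb4.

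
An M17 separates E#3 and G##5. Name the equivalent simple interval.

Each octave removed subtracts seven from the number: 17 − 14 = 3.
So a major seventeenth is 2 octaves plus a major third. The quality is unchanged.

major 3rd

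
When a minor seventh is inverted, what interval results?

Inverted interval numbers add to nine, so a seventh pairs with a second (7 + 2 = 9).
Quality inverts too: minor becomes major. That makes the inversion a major second.

major 2nd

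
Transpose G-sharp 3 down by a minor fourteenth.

A-sharp 1

Counting seven letter names plus an octave down from G lands on A.
A minor fourteenth spans 22 semitones, so from G#3 the target pitch is A#1.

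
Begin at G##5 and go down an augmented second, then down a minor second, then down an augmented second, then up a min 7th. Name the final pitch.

G##5 down an augmented second → F#5 (3 semitones).
A minor second down from F#5 is E#5.
Down an augmented second from E#5: D5 (3 semitones down).
Up a minor seventh from D5: C6 (10 semitones up).

C6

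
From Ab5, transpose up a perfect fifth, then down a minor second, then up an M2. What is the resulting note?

Up a perfect fifth from Ab5: Eb6 (7 semitones up).
Eb6 down a minor second → D6 (1 semitone).
Up a major second from D6: E6 (2 semitones up).

E6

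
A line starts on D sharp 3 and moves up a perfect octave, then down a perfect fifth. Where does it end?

G sharp 3

A perfect octave up from D#3 is D#4.
D#4 down a perfect fifth → G#3 (7 semitones).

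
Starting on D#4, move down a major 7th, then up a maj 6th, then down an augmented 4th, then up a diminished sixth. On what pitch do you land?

Ebb4

D#4 down a major seventh → E3 (11 semitones).
A major sixth up from E3 is C#4.
C#4 down an augmented fourth → G3 (6 semitones).
A diminished sixth up from G3 is Ebb4.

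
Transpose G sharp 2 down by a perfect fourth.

The fourth takes the letter from G down to D.
Moving 5 semitones down from G#2 (the size of a perfect fourth) reaches D#2.

D sharp 2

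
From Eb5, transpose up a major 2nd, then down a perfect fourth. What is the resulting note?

C5

A major second up from Eb5 is F5.
A perfect fourth down from F5 is C5.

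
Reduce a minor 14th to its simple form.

Take out an octave (7 from the number): 14 − 7 = 7.
So a minor fourteenth is an octave plus a minor seventh. The quality is unchanged.

minor seventh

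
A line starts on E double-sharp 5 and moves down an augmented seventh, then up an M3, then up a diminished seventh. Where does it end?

An augmented seventh down from E##5 is F#4.
F#4 up a major third → A#4 (4 semitones).
A diminished seventh up from A#4 is G5.

G 5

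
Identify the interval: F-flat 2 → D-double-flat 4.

F to D spans six letter names (F-G-A-B-C-D), plus an octave: a thirteenth.
A major thirteenth would be 21 semitones, but Fb2 to Dbb4 is 20 — one semitone narrower, making it a minor thirteenth.
(Equivalently, a compound minor sixth: a minor sixth plus an octave.)

minor 13th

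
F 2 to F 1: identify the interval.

Descending from F2 to F1 is the same interval as ascending F1 to F2.
F to F is the same letter name, plus an octave, so the interval is some kind of octave.
The perfect octave spans 12 semitones, and F1 to F2 is exactly 12 semitones — so this is a perfect octave.

P8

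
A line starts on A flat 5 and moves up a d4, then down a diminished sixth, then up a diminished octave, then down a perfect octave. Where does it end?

F flat 5

A diminished fourth up from Ab5 is Dbb6.
Down a diminished sixth from Dbb6: F5 (7 semitones down).
A diminished octave up from F5 is Fb6.
Fb6 down a perfect octave → Fb5 (12 semitones).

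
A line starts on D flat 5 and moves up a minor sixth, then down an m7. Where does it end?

C flat 5

A minor sixth up from Db5 is Bbb5.
Bbb5 down a minor seventh → Cb5 (10 semitones).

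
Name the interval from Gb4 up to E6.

G to E spans six letter names (G-A-B-C-D-E), plus an octave — that makes it a thirteenth of some quality.
A major thirteenth would be 21 semitones; Gb4 to E6 is 22, one semitone wider, so the interval is augmented.
(Equivalently, a compound augmented sixth: an augmented sixth plus an octave.)

augmented thirteenth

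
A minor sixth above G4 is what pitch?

Six letter names up from G: E.
Moving 8 semitones up from G4 (the size of a minor sixth) reaches Eb5.

Eb5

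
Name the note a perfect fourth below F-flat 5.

C-flat 5

Four letter names down from F: C.
A perfect fourth is 5 semitones; 5 semitones down from Fb5 gives Cb5.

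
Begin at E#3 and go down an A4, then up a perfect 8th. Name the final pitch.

E#3 down an augmented fourth → B2 (6 semitones).
Up a perfect octave from B2: B3 (12 semitones up).

B3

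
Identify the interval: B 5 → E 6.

B to E spans four letter names (B-C-D-E), so the interval is some kind of fourth.
The perfect fourth spans 5 semitones, and B5 to E6 is exactly 5 semitones — so this is a perfect fourth.

perfect 4th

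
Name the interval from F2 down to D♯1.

diminished 10th

Descending from F2 to D#1 is the same interval as ascending D#1 to F2.
D to F spans three letter names (D-E-F), plus an octave, so the interval is some kind of tenth.
A major tenth would be 16 semitones; D#1 to F2 is 14, two semitones narrower, so the interval is diminished.
(Equivalently, a compound diminished third: a diminished third plus an octave.)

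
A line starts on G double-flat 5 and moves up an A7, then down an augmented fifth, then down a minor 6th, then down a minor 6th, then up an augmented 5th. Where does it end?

An augmented seventh up from Gbb5 is F6.
Down an augmented fifth from F6: Bbb5 (8 semitones down).
Down a minor sixth from Bbb5: Db5 (8 semitones down).
Db5 down a minor sixth → F4 (8 semitones).
F4 up an augmented fifth → C#5 (8 semitones).

C sharp 5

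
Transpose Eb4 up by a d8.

An octave keeps the letter name E, an octave up from E.
Moving 11 semitones up from Eb4 (the size of a diminished octave) reaches Ebb5.

Ebb5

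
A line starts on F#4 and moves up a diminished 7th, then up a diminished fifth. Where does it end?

A diminished seventh up from F#4 is Eb5.
A diminished fifth up from Eb5 is Bbb5.

Bbb5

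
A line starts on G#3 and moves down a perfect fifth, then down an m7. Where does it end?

G#3 down a perfect fifth → C#3 (7 semitones).
C#3 down a minor seventh → D#2 (10 semitones).

D#2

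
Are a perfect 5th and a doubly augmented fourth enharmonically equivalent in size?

Yes

A perfect fifth = 7 semitones = a doubly augmented fourth; enharmonically equal.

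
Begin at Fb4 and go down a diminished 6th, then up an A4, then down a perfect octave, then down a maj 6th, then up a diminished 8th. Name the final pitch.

F3

Down a diminished sixth from Fb4: A3 (7 semitones down).
An augmented fourth up from A3 is D#4.
Down a perfect octave from D#4: D#3 (12 semitones down).
D#3 down a major sixth → F#2 (9 semitones).
Up a diminished octave from F#2: F3 (11 semitones up).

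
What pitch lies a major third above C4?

E4

Counting three letter names up from C lands on E.
Moving 4 semitones up from C4 (the size of a major third) reaches E4.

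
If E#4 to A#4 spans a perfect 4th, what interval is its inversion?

Interval numbers invert to sum to nine: 4 + 5 = 9, so a fourth inverts to a fifth.
Quality inverts too: perfect stays perfect. That makes the inversion a perfect fifth.

perfect 5th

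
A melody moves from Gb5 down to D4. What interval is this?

Descending from Gb5 to D4 is the same interval as ascending D4 to Gb5.
D to G spans four letter names (D-E-F-G), plus an octave: an eleventh.
A perfect eleventh would be 17 semitones; D4 to Gb5 is 16, one semitone narrower, so the interval is diminished.
(Equivalently, a compound diminished fourth: a diminished fourth plus an octave.)

diminished eleventh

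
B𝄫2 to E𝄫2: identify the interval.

perfect 5th

Descending from Bbb2 to Ebb2 is the same interval as ascending Ebb2 to Bbb2.
E to B spans five letter names (E-F-G-A-B) — that makes it a fifth of some quality.
Counting semitones, Ebb2→Bbb2 is 7, which is the perfect fifth.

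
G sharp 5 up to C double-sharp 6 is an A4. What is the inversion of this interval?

Interval numbers invert to sum to nine: 4 + 5 = 9, so a fourth inverts to a fifth.
The quality also flips — augmented becomes diminished — giving a diminished fifth.

diminished fifth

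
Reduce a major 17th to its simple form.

major third

Take out 2 octaves (14 from the number): 17 − 14 = 3.
Quality carries through unchanged, so the simple form is a major third.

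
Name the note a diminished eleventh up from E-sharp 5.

Four letters up from E (plus an octave) reaches A.
A diminished eleventh spans 16 semitones, so from E#5 the target pitch is A6.

A 6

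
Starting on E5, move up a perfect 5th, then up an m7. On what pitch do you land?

E5 up a perfect fifth → B5 (7 semitones).
Up a minor seventh from B5: A6 (10 semitones up).

A6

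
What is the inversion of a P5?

P4

The rule of nine gives the new number: 9 − 5 = 4, so a fifth becomes a fourth.
Quality inverts too: perfect stays perfect. That makes the inversion a perfect fourth.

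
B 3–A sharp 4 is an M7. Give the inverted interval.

minor 2nd

Interval numbers invert to sum to nine: 7 + 2 = 9, so a seventh inverts to a second.
The quality also flips — major becomes minor — giving a minor second.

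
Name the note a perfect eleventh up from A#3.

Four letters up from A (plus an octave) reaches D.
A perfect eleventh spans 17 semitones, so from A#3 the target pitch is D#5.

D#5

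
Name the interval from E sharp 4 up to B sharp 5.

perfect twelfth

E to B spans five letter names (E-F-G-A-B), plus an octave: a twelfth.
Counting semitones, E#4→B#5 is 19, which is the perfect twelfth.
(Equivalently, a compound perfect fifth: a perfect fifth plus an octave.)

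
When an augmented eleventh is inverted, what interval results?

diminished fifth

First reduce the compound augmented eleventh to its simple form, an augmented fourth.
Inverted interval numbers add to nine, so a fourth pairs with a fifth (4 + 5 = 9).
Quality inverts too: augmented becomes diminished. That makes the inversion a diminished fifth.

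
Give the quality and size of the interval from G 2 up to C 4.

perfect eleventh

G to C spans four letter names (G-A-B-C), plus an octave — that makes it an eleventh of some quality.
Counting semitones, G2→C4 is 17, which is the perfect eleventh.
(Equivalently, a compound perfect fourth: a perfect fourth plus an octave.)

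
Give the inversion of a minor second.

M7

Interval numbers invert to sum to nine: 2 + 7 = 9, so a second inverts to a seventh.
The quality also flips — minor becomes major — giving a major seventh.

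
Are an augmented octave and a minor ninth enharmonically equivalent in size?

Both span 13 semitones: an augmented octave and a minor ninth are the same chromatic distance.

Yes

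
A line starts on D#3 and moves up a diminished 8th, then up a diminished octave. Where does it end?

A diminished octave up from D#3 is D4.
D4 up a diminished octave → Db5 (11 semitones).

Db5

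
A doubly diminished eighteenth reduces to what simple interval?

Each octave removed subtracts seven from the number: 18 − 14 = 4.
So a doubly diminished eighteenth is 2 octaves plus a doubly diminished fourth. The quality is unchanged.

dd4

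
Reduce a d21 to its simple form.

Take out 2 octaves (14 from the number): 21 − 14 = 7.
Quality carries through unchanged, so the simple form is a diminished seventh.

d7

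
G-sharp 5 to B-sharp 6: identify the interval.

major 10th

G to B spans three letter names (G-A-B), plus an octave: a tenth.
The major tenth spans 16 semitones, and G#5 to B#6 is exactly 16 semitones — so this is a major tenth.
(Equivalently, a compound major third: a major third plus an octave.)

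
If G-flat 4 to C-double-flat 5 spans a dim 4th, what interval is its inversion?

augmented fifth

The rule of nine gives the new number: 9 − 4 = 5, so a fourth becomes a fifth.
The quality also flips — diminished becomes augmented — giving an augmented fifth.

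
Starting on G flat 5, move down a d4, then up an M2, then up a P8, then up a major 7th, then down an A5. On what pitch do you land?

G 6

Gb5 down a diminished fourth → D5 (4 semitones).
Up a major second from D5: E5 (2 semitones up).
Up a perfect octave from E5: E6 (12 semitones up).
E6 up a major seventh → D#7 (11 semitones).
D#7 down an augmented fifth → G6 (8 semitones).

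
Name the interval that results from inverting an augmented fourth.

diminished 5th

Inverted interval numbers add to nine, so a fourth pairs with a fifth (4 + 5 = 9).
And augmented becomes diminished under inversion, so we get a diminished fifth.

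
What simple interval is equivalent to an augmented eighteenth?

augmented fourth

Each octave removed subtracts seven from the number: 18 − 14 = 4.
Quality carries through unchanged, so the simple form is an augmented fourth.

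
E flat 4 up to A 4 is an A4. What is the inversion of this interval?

d5

The rule of nine gives the new number: 9 − 4 = 5, so a fourth becomes a fifth.
And augmented becomes diminished under inversion, so we get a diminished fifth.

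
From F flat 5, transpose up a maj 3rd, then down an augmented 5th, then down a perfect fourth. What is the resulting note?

Fb5 up a major third → Ab5 (4 semitones).
An augmented fifth down from Ab5 is Dbb5.
Down a perfect fourth from Dbb5: Abb4 (5 semitones down).

A double-flat 4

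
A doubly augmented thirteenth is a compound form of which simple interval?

Each octave removed subtracts seven from the number: 13 − 7 = 6.
So a doubly augmented thirteenth is an octave plus a doubly augmented sixth. The quality is unchanged.

AA6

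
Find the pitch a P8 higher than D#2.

D#3

An octave keeps the letter name D, an octave up from D.
A perfect octave is 12 semitones; 12 semitones up from D#2 gives D#3.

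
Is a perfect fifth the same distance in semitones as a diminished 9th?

A perfect fifth is 7 semitones but a diminished ninth is 12 semitones — different sizes.

No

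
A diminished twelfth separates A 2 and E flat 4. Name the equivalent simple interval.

Each octave removed subtracts seven from the number: 12 − 7 = 5.
That makes a diminished twelfth a compound diminished fifth — an octave plus a diminished fifth.

diminished fifth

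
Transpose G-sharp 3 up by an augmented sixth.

E-double-sharp 4

Counting six letter names up from G lands on E.
An augmented sixth is 10 semitones; 10 semitones up from G#3 gives E##4.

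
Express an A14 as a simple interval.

Take out an octave (7 from the number): 14 − 7 = 7.
So an augmented fourteenth is an octave plus an augmented seventh. The quality is unchanged.

augmented seventh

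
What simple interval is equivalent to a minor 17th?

Each octave removed subtracts seven from the number: 17 − 14 = 3.
Quality carries through unchanged, so the simple form is a minor third.

minor 3rd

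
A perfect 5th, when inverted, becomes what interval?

P4

Inverted interval numbers add to nine, so a fifth pairs with a fourth (5 + 4 = 9).
And perfect stays perfect under inversion, so we get a perfect fourth.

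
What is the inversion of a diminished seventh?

Interval numbers invert to sum to nine: 7 + 2 = 9, so a seventh inverts to a second.
And diminished becomes augmented under inversion, so we get an augmented second.

augmented 2nd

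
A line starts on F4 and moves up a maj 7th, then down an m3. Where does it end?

F4 up a major seventh → E5 (11 semitones).
Down a minor third from E5: C#5 (3 semitones down).

C#5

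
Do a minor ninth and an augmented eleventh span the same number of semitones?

No

A minor ninth spans 13 semitones; an augmented eleventh spans 18 semitones. They differ by 5.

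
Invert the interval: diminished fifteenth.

First reduce the compound diminished fifteenth to its simple form, a diminished octave.
Inverted interval numbers add to nine, so an octave pairs with a unison (8 + 1 = 9).
The quality also flips — diminished becomes augmented — giving an augmented unison.

augmented 1st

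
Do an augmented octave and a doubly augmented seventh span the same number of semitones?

An augmented octave = 13 semitones = a doubly augmented seventh; enharmonically equal.

Yes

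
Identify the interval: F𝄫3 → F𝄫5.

F to F is the same letter name, plus 2 octaves — that makes it a fifteenth of some quality.
Counting semitones, Fbb3→Fbb5 is 24, which is the perfect fifteenth.
(Equivalently, a compound perfect octave: a perfect octave plus an octave.)

P15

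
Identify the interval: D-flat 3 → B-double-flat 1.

major 10th

Descending from Db3 to Bbb1 is the same interval as ascending Bbb1 to Db3.
B to D spans three letter names (B-C-D), plus an octave — that makes it a tenth of some quality.
Counting semitones, Bbb1→Db3 is 16, which is the major tenth.
(Equivalently, a compound major third: a major third plus an octave.)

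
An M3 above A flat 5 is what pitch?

The third takes the letter from A up to C.
A major third spans 4 semitones, so from Ab5 the target pitch is C6.

C 6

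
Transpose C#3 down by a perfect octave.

C#2

An octave keeps the letter name C, an octave down from C.
Moving 12 semitones down from C#3 (the size of a perfect octave) reaches C#2.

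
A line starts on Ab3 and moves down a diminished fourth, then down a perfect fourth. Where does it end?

B2

Down a diminished fourth from Ab3: E3 (4 semitones down).
E3 down a perfect fourth → B2 (5 semitones).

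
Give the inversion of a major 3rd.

m6

The rule of nine gives the new number: 9 − 3 = 6, so a third becomes a sixth.
Quality inverts too: major becomes minor. That makes the inversion a minor sixth.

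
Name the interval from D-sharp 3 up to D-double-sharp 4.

D to D is the same letter name, plus an octave — that makes it an octave of some quality.
The perfect octave is 12 semitones; here we have 13, one semitone wider: augmented.

augmented octave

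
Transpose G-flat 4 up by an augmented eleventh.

C 6

Counting four letter names plus an octave up from G lands on C.
An augmented eleventh is 18 semitones; 18 semitones up from Gb4 gives C6.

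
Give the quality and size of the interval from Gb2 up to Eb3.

M6

G to E spans six letter names (G-A-B-C-D-E) — that makes it a sixth of some quality.
Gb2 to Eb3 is 9 semitones, matching the major sixth exactly, so the quality is major.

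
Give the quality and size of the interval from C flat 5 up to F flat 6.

perfect eleventh

C to F spans four letter names (C-D-E-F), plus an octave, so the interval is some kind of eleventh.
The perfect eleventh spans 17 semitones, and Cb5 to Fb6 is exactly 17 semitones — so this is a perfect eleventh.
(Equivalently, a compound perfect fourth: a perfect fourth plus an octave.)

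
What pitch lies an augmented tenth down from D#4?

Bb2

Three letters down from D (plus an octave) reaches B.
Moving 17 semitones down from D#4 (the size of an augmented tenth) reaches Bb2.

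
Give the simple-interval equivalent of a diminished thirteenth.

Subtracting seven from the interval number removes an octave: 13 − 7 = 6.
Quality carries through unchanged, so the simple form is a diminished sixth.

d6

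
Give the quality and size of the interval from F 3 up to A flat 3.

F to A spans three letter names (F-G-A), so the interval is some kind of third.
A major third would be 4 semitones, but F3 to Ab3 is 3 — one semitone narrower, making it a minor third.

minor 3rd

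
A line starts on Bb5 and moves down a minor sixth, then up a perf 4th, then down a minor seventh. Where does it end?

A4

Bb5 down a minor sixth → D5 (8 semitones).
D5 up a perfect fourth → G5 (5 semitones).
Down a minor seventh from G5: A4 (10 semitones down).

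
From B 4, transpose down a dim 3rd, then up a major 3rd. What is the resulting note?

Down a diminished third from B4: G##4 (2 semitones down).
Up a major third from G##4: B##4 (4 semitones up).

B double-sharp 4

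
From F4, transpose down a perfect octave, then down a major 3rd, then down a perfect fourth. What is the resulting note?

A perfect octave down from F4 is F3.
A major third down from F3 is Db3.
A perfect fourth down from Db3 is Ab2.

Ab2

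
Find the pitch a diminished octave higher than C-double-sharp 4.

C-sharp 5

The letter stays C (same as the start), shifted an octave up.
A diminished octave spans 11 semitones, so from C##4 the target pitch is C#5.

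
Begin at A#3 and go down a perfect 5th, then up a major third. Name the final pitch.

Down a perfect fifth from A#3: D#3 (7 semitones down).
D#3 up a major third → F##3 (4 semitones).

F##3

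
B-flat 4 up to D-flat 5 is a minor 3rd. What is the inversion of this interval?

major sixth

The rule of nine gives the new number: 9 − 3 = 6, so a third becomes a sixth.
Quality inverts too: minor becomes major. That makes the inversion a major sixth.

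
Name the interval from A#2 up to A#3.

P8

A to A is the same letter name, plus an octave: an octave.
A#2 to A#3 is 12 semitones, matching the perfect octave exactly, so the quality is perfect.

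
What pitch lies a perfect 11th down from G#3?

D#2

Counting four letter names plus an octave down from G lands on D.
A perfect eleventh spans 17 semitones, so from G#3 the target pitch is D#2.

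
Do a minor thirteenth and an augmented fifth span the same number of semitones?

A minor thirteenth is 20 semitones but an augmented fifth is 8 semitones — different sizes.

No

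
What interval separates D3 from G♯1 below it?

Descending from D3 to G#1 is the same interval as ascending G#1 to D3.
G to D spans five letter names (G-A-B-C-D), plus an octave — that makes it a twelfth of some quality.
G#1 to D3 spans 18 semitones — one semitone narrower than the perfect twelfth (19) — giving a diminished twelfth.
(Equivalently, a compound diminished fifth: a diminished fifth plus an octave.)

d12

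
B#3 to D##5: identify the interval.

major tenth

B to D spans three letter names (B-C-D), plus an octave, so the interval is some kind of tenth.
The major tenth spans 16 semitones, and B#3 to D##5 is exactly 16 semitones — so this is a major tenth.
(Equivalently, a compound major third: a major third plus an octave.)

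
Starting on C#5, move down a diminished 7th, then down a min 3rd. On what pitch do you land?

Down a diminished seventh from C#5: D##4 (9 semitones down).
A minor third down from D##4 is B##3.

B##3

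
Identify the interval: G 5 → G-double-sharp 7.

AA15

G to G is the same letter name, plus 2 octaves — that makes it a fifteenth of some quality.
G5 to G##7 spans 26 semitones — two semitones wider than the perfect fifteenth (24) — giving a doubly augmented fifteenth.
(Equivalently, a compound doubly augmented octave: a doubly augmented octave plus an octave.)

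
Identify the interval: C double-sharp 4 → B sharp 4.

C to B spans seven letter names (C-D-E-F-G-A-B), so the interval is some kind of seventh.
A major seventh would be 11 semitones, but C##4 to B#4 is 10 — one semitone narrower, making it a minor seventh.

minor seventh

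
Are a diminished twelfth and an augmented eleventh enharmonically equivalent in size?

A diminished twelfth spans 18 semitones, and an augmented eleventh also spans 18 semitones — they're enharmonic.

Yes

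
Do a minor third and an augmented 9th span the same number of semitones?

No

3 semitones (minor third) vs 15 semitones (augmented ninth): not equal.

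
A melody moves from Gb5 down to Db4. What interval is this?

perfect 11th

Descending from Gb5 to Db4 is the same interval as ascending Db4 to Gb5.
D to G spans four letter names (D-E-F-G), plus an octave — that makes it an eleventh of some quality.
Counting semitones, Db4→Gb5 is 17, which is the perfect eleventh.
(Equivalently, a compound perfect fourth: a perfect fourth plus an octave.)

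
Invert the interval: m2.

The rule of nine gives the new number: 9 − 2 = 7, so a second becomes a seventh.
The quality also flips — minor becomes major — giving a major seventh.

major seventh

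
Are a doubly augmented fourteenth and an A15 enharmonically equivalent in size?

Yes

A doubly augmented fourteenth = 25 semitones = an augmented fifteenth; enharmonically equal.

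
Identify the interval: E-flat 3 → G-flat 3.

E to G spans three letter names (E-F-G), so the interval is some kind of third.
At 3 semitones, Eb3→Gb3 falls one short of a major third: minor.

m3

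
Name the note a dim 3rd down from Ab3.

F#3

Three letter names down from A: F.
A diminished third spans 2 semitones, so from Ab3 the target pitch is F#3.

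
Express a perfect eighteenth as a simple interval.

perfect 4th

Take out 2 octaves (14 from the number): 18 − 14 = 4.
Quality carries through unchanged, so the simple form is a perfect fourth.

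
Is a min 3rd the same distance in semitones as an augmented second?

A minor third = 3 semitones = an augmented second; enharmonically equal.

Yes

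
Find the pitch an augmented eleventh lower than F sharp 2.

C 1

The eleventh's letter: F down four letter names plus an octave → C.
Moving 18 semitones down from F#2 (the size of an augmented eleventh) reaches C1.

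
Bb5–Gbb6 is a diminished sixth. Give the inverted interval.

The rule of nine gives the new number: 9 − 6 = 3, so a sixth becomes a third.
Quality inverts too: diminished becomes augmented. That makes the inversion an augmented third.

augmented third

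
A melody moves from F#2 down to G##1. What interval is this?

d7

Descending from F#2 to G##1 is the same interval as ascending G##1 to F#2.
G to F spans seven letter names (G-A-B-C-D-E-F) — that makes it a seventh of some quality.
A major seventh would be 11 semitones; G##1 to F#2 is 9, two semitones narrower, so the interval is diminished.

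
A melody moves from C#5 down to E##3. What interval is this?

d13

Descending from C#5 to E##3 is the same interval as ascending E##3 to C#5.
E to C spans six letter names (E-F-G-A-B-C), plus an octave — that makes it a thirteenth of some quality.
E##3 to C#5 spans 19 semitones — two semitones narrower than the major thirteenth (21) — giving a diminished thirteenth.
(Equivalently, a compound diminished sixth: a diminished sixth plus an octave.)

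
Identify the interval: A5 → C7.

minor 10th

A to C spans three letter names (A-B-C), plus an octave, so the interval is some kind of tenth.
A major tenth would be 16 semitones, but A5 to C7 is 15 — one semitone narrower, making it a minor tenth.
(Equivalently, a compound minor third: a minor third plus an octave.)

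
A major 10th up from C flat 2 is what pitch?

The tenth's letter: C up three letter names plus an octave → E.
Moving 16 semitones up from Cb2 (the size of a major tenth) reaches Eb3.

E flat 3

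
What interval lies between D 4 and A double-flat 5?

D to A spans five letter names (D-E-F-G-A), plus an octave: a twelfth.
A perfect twelfth would be 19 semitones; D4 to Abb5 is 17, two semitones narrower, so the interval is doubly diminished.
(Equivalently, a compound doubly diminished fifth: a doubly diminished fifth plus an octave.)

doubly diminished 12th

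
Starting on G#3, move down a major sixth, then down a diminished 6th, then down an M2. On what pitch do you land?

G#3 down a major sixth → B2 (9 semitones).
A diminished sixth down from B2 is D##2.
Down a major second from D##2: C##2 (2 semitones down).

C##2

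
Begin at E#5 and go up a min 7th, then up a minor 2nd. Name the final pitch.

E#5 up a minor seventh → D#6 (10 semitones).
A minor second up from D#6 is E6.

E6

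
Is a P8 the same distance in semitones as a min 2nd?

No

A perfect octave is 12 semitones but a minor second is 1 semitone — different sizes.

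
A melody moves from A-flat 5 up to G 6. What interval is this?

A to G spans seven letter names (A-B-C-D-E-F-G): a seventh.
The major seventh spans 11 semitones, and Ab5 to G6 is exactly 11 semitones — so this is a major seventh.

major seventh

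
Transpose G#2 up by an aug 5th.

The fifth takes the letter from G up to D.
Moving 8 semitones up from G#2 (the size of an augmented fifth) reaches D##3.

D##3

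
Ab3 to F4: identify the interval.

major sixth

A to F spans six letter names (A-B-C-D-E-F), so the interval is some kind of sixth.
Ab3 to F4 is 9 semitones, matching the major sixth exactly, so the quality is major.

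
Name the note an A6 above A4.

Counting six letter names up from A lands on F.
An augmented sixth is 10 semitones; 10 semitones up from A4 gives F##5.

F##5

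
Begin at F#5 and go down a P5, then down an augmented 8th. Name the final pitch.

Down a perfect fifth from F#5: B4 (7 semitones down).
An augmented octave down from B4 is Bb3.

Bb3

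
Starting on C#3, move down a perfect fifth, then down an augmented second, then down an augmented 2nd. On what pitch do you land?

Dbb2

A perfect fifth down from C#3 is F#2.
F#2 down an augmented second → Eb2 (3 semitones).
An augmented second down from Eb2 is Dbb2.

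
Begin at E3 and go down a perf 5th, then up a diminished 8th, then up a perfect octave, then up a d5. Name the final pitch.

A perfect fifth down from E3 is A2.
A diminished octave up from A2 is Ab3.
Ab3 up a perfect octave → Ab4 (12 semitones).
Up a diminished fifth from Ab4: Ebb5 (6 semitones up).

Ebb5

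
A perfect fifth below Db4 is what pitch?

The fifth takes the letter from D down to G.
A perfect fifth spans 7 semitones, so from Db4 the target pitch is Gb3.

Gb3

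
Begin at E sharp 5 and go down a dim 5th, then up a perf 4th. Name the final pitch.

Down a diminished fifth from E#5: A##4 (6 semitones down).
Up a perfect fourth from A##4: D##5 (5 semitones up).

D double-sharp 5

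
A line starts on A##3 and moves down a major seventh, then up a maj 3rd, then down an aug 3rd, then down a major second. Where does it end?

A2

Down a major seventh from A##3: B#2 (11 semitones down).
Up a major third from B#2: D##3 (4 semitones up).
D##3 down an augmented third → B2 (5 semitones).
B2 down a major second → A2 (2 semitones).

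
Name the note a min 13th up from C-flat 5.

Counting six letter names plus an octave up from C lands on A.
A minor thirteenth spans 20 semitones, so from Cb5 the target pitch is Abb6.

A-double-flat 6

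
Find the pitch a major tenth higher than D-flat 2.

The tenth's letter: D up three letter names plus an octave → F.
A major tenth is 16 semitones; 16 semitones up from Db2 gives F3.

F 3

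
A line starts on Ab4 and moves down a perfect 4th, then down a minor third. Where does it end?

A perfect fourth down from Ab4 is Eb4.
Eb4 down a minor third → C4 (3 semitones).

C4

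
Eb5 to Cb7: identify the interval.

m13

E to C spans six letter names (E-F-G-A-B-C), plus an octave: a thirteenth.
A major thirteenth would be 21 semitones, but Eb5 to Cb7 is 20 — one semitone narrower, making it a minor thirteenth.
(Equivalently, a compound minor sixth: a minor sixth plus an octave.)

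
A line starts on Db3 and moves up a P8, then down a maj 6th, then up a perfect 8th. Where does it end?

Db3 up a perfect octave → Db4 (12 semitones).
Db4 down a major sixth → Fb3 (9 semitones).
Fb3 up a perfect octave → Fb4 (12 semitones).

Fb4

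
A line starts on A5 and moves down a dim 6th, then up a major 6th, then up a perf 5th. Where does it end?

A5 down a diminished sixth → C##5 (7 semitones).
C##5 up a major sixth → A##5 (9 semitones).
Up a perfect fifth from A##5: E##6 (7 semitones up).

E##6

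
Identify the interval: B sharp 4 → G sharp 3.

major tenth

Descending from B#4 to G#3 is the same interval as ascending G#3 to B#4.
G to B spans three letter names (G-A-B), plus an octave: a tenth.
G#3 to B#4 is 16 semitones, matching the major tenth exactly, so the quality is major.
(Equivalently, a compound major third: a major third plus an octave.)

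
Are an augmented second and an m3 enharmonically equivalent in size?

An augmented second spans 3 semitones, and a minor third also spans 3 semitones — they're enharmonic.

Yes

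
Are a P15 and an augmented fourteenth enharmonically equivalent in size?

Yes

A perfect fifteenth = 24 semitones = an augmented fourteenth; enharmonically equal.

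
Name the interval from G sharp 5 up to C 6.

diminished 4th

G to C spans four letter names (G-A-B-C): a fourth.
The perfect fourth is 5 semitones; here we have 4, one semitone narrower: diminished.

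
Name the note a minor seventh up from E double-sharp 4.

Counting seven letter names up from E lands on D.
A minor seventh is 10 semitones; 10 semitones up from E##4 gives D##5.

D double-sharp 5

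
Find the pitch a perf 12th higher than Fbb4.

Cbb6

Counting five letter names plus an octave up from F lands on C.
Moving 19 semitones up from Fbb4 (the size of a perfect twelfth) reaches Cbb6.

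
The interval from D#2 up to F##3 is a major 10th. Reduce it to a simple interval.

major 3rd

Each octave removed subtracts seven from the number: 10 − 7 = 3.
So a major tenth is an octave plus a major third. The quality is unchanged.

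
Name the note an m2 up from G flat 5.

A double-flat 5

The second takes the letter from G up to A.
A minor second spans 1 semitone, so from Gb5 the target pitch is Abb5.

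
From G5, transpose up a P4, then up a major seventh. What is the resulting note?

B6

G5 up a perfect fourth → C6 (5 semitones).
Up a major seventh from C6: B6 (11 semitones up).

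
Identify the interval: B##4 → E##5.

P4

B to E spans four letter names (B-C-D-E) — that makes it a fourth of some quality.
B##4 to E##5 is 5 semitones, matching the perfect fourth exactly, so the quality is perfect.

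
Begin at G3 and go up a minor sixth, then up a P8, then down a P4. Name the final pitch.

Up a minor sixth from G3: Eb4 (8 semitones up).
A perfect octave up from Eb4 is Eb5.
A perfect fourth down from Eb5 is Bb4.

Bb4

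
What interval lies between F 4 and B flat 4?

P4

F to B spans four letter names (F-G-A-B): a fourth.
The perfect fourth spans 5 semitones, and F4 to Bb4 is exactly 5 semitones — so this is a perfect fourth.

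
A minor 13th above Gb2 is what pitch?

Ebb4

The thirteenth's letter: G up six letter names plus an octave → E.
Moving 20 semitones up from Gb2 (the size of a minor thirteenth) reaches Ebb4.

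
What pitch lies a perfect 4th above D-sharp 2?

The fourth takes the letter from D up to G.
Moving 5 semitones up from D#2 (the size of a perfect fourth) reaches G#2.

G-sharp 2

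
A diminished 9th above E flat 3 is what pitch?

F double-flat 4

Two letters up from E (plus an octave) reaches F.
Moving 12 semitones up from Eb3 (the size of a diminished ninth) reaches Fbb4.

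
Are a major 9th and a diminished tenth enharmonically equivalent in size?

Yes

A major ninth spans 14 semitones, and a diminished tenth also spans 14 semitones — they're enharmonic.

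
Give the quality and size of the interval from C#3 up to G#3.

perfect 5th

C to G spans five letter names (C-D-E-F-G): a fifth.
C#3 to G#3 is 7 semitones, matching the perfect fifth exactly, so the quality is perfect.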